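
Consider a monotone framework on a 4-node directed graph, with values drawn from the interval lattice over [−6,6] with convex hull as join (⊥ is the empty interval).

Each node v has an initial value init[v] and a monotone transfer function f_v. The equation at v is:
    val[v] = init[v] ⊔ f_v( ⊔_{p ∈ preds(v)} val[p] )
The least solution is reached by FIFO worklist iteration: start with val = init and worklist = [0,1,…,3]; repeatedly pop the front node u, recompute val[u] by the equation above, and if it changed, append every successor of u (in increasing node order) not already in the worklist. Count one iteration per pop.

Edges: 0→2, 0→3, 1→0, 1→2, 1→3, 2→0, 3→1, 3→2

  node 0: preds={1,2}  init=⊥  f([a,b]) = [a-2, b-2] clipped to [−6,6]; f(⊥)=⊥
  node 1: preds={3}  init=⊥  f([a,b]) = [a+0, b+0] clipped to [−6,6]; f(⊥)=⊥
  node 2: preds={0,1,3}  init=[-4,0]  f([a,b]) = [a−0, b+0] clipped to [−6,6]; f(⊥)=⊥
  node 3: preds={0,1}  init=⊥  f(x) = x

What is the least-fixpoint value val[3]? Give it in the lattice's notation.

Iteration log — 9 steps:
  step 1. node 0  ⊔preds=[-4,0]  new=[-6,-2]  old=⊥  +wl: 
  step 2. node 1  ⊔preds=⊥  new=⊥  stable
  step 3. node 2  ⊔preds=[-6,-2]  new=[-6,0]  old=[-4,0]  +wl: 0
  step 4. node 3  ⊔preds=[-6,-2]  new=[-6,-2]  old=⊥  +wl: 1,2
  step 5. node 0  ⊔preds=[-6,0]  new=[-6,-2]  stable
  step 6. node 1  ⊔preds=[-6,-2]  new=[-6,-2]  old=⊥  +wl: 0,3
  step 7. node 2  ⊔preds=[-6,-2]  new=[-6,0]  stable
  step 8. node 0  ⊔preds=[-6,0]  new=[-6,-2]  stable
  step 9. node 3  ⊔preds=[-6,-2]  new=[-6,-2]  stable

Least fixpoint reached:
  node 0: [-6,-2]
  node 1: [-6,-2]
  node 2: [-6,0]
  node 3: [-6,-2]

[-6,-2]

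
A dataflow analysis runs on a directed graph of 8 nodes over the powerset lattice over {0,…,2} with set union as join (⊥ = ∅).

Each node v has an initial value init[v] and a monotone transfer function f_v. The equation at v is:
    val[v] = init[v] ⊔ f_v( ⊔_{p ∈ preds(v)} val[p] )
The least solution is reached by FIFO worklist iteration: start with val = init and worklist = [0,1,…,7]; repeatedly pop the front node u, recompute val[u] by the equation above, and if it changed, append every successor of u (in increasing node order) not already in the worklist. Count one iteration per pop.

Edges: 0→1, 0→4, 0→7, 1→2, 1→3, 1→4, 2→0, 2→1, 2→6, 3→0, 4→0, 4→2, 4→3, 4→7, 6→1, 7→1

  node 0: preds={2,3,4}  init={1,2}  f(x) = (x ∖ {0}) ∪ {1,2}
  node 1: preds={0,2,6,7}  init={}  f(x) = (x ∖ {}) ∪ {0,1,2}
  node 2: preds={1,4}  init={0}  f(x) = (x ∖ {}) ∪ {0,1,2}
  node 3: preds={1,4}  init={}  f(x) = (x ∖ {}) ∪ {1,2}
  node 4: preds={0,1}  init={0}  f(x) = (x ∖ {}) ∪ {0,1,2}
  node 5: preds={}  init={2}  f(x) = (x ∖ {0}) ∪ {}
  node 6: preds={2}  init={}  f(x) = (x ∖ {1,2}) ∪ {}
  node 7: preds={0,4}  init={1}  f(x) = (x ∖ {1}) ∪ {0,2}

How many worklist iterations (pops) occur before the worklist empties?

12

Trace (12 dequeues):
  [1] u=0 | in {0} | out {1,2} | ==
  [2] u=1 | in {0,1,2} | out {0,1,2} | prev {} | push {}
  [3] u=2 | in {0,1,2} | out {0,1,2} | prev {0} | push {0,1}
  [4] u=3 | in {0,1,2} | out {0,1,2} | prev {} | push {}
  [5] u=4 | in {0,1,2} | out {0,1,2} | prev {0} | push {2,3}
  [6] u=5 | in {} | out {2} | ==
  [7] u=6 | in {0,1,2} | out {0} | prev {} | push {}
  [8] u=7 | in {0,1,2} | out {0,1,2} | prev {1} | push {}
  [9] u=0 | in {0,1,2} | out {1,2} | ==
  [10] u=1 | in {0,1,2} | out {0,1,2} | ==
  [11] u=2 | in {0,1,2} | out {0,1,2} | ==
  [12] u=3 | in {0,1,2} | out {0,1,2} | ==

Converged values:
  [0] {1,2}
  [1] {0,1,2}
  [2] {0,1,2}
  [3] {0,1,2}
  [4] {0,1,2}
  [5] {2}
  [6] {0}
  [7] {0,1,2}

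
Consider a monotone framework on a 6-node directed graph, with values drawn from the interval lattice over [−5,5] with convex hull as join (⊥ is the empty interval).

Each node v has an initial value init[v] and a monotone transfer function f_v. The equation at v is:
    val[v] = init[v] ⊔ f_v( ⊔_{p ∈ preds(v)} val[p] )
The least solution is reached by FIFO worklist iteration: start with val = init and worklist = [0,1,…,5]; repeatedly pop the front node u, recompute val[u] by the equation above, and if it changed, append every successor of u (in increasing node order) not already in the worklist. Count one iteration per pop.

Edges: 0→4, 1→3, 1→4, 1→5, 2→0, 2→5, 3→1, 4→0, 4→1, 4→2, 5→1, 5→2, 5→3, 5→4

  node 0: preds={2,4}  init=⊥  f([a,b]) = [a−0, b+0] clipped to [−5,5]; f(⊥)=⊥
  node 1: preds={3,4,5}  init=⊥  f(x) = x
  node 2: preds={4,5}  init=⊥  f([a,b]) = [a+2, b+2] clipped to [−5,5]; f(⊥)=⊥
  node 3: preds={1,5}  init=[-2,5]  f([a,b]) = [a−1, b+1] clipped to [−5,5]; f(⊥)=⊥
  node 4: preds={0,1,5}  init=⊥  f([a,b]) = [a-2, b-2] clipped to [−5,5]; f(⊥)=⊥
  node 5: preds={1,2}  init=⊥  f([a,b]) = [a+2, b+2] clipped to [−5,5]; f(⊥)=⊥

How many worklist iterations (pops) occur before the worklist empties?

Iteration log — 23 steps:
  step 1. node 0  ⊔preds=⊥  new=⊥  stable
  step 2. node 1  ⊔preds=[-2,5]  new=[-2,5]  old=⊥  +wl: 
  step 3. node 2  ⊔preds=⊥  new=⊥  stable
  step 4. node 3  ⊔preds=[-2,5]  new=[-3,5]  old=[-2,5]  +wl: 1
  step 5. node 4  ⊔preds=[-2,5]  new=[-4,3]  old=⊥  +wl: 0,2
  step 6. node 5  ⊔preds=[-2,5]  new=[0,5]  old=⊥  +wl: 3,4
  step 7. node 1  ⊔preds=[-4,5]  new=[-4,5]  old=[-2,5]  +wl: 5
  step 8. node 0  ⊔preds=[-4,3]  new=[-4,3]  old=⊥  +wl: 
  step 9. node 2  ⊔preds=[-4,5]  new=[-2,5]  old=⊥  +wl: 0
  step 10. node 3  ⊔preds=[-4,5]  new=[-5,5]  old=[-3,5]  +wl: 1
  step 11. node 4  ⊔preds=[-4,5]  new=[-5,3]  old=[-4,3]  +wl: 2
  step 12. node 5  ⊔preds=[-4,5]  new=[-2,5]  old=[0,5]  +wl: 3,4
  step 13. node 0  ⊔preds=[-5,5]  new=[-5,5]  old=[-4,3]  +wl: 
  step 14. node 1  ⊔preds=[-5,5]  new=[-5,5]  old=[-4,5]  +wl: 5
  step 15. node 2  ⊔preds=[-5,5]  new=[-3,5]  old=[-2,5]  +wl: 0
  step 16. node 3  ⊔preds=[-5,5]  new=[-5,5]  stable
  step 17. node 4  ⊔preds=[-5,5]  new=[-5,3]  stable
  step 18. node 5  ⊔preds=[-5,5]  new=[-3,5]  old=[-2,5]  +wl: 1,2,3,4
  step 19. node 0  ⊔preds=[-5,5]  new=[-5,5]  stable
  step 20. node 1  ⊔preds=[-5,5]  new=[-5,5]  stable
  step 21. node 2  ⊔preds=[-5,5]  new=[-3,5]  stable
  step 22. node 3  ⊔preds=[-5,5]  new=[-5,5]  stable
  step 23. node 4  ⊔preds=[-5,5]  new=[-5,3]  stable

Least fixpoint reached:
  node 0: [-5,5]
  node 1: [-5,5]
  node 2: [-3,5]
  node 3: [-5,5]
  node 4: [-5,3]
  node 5: [-3,5]

23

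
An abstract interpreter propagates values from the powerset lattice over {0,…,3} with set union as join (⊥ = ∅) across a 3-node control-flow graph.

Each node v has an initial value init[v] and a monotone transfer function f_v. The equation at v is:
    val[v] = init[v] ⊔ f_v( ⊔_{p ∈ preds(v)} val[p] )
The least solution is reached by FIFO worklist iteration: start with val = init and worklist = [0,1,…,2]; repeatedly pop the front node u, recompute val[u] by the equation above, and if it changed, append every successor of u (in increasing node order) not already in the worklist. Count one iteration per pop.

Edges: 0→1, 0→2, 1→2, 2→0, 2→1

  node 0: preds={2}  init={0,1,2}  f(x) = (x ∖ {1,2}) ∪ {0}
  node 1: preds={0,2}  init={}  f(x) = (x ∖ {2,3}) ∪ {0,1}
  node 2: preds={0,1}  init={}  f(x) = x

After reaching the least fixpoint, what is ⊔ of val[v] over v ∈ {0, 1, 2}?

{0,1,2}

Trace (5 dequeues):
  [1] u=0 | in {} | out {0,1,2} | ==
  [2] u=1 | in {0,1,2} | out {0,1} | prev {} | push {}
  [3] u=2 | in {0,1,2} | out {0,1,2} | prev {} | push {0,1}
  [4] u=0 | in {0,1,2} | out {0,1,2} | ==
  [5] u=1 | in {0,1,2} | out {0,1} | ==

Converged values:
  [0] {0,1,2}
  [1] {0,1}
  [2] {0,1,2}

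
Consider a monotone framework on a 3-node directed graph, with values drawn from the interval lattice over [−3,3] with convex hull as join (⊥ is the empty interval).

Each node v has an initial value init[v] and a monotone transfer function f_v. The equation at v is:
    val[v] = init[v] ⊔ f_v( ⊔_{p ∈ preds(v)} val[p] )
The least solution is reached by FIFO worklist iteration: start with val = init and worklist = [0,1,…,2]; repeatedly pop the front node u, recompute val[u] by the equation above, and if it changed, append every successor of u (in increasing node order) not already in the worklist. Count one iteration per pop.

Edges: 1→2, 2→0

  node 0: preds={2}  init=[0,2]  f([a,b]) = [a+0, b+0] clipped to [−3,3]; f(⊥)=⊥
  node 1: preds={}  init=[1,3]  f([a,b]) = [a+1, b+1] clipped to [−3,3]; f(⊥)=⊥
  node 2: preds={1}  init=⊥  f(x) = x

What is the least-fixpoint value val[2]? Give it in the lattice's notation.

[1,3]

Worklist (4 pops):
  #1 pop 0: in=⊥ → [0,2] (no change)
  #2 pop 1: in=⊥ → [1,3] (no change)
  #3 pop 2: in=[1,3] → [1,3] (was ⊥); enqueue [0]
  #4 pop 0: in=[1,3] → [0,3] (was [0,2]); enqueue []

Fixpoint:
  val[0] = [0,3]
  val[1] = [1,3]
  val[2] = [1,3]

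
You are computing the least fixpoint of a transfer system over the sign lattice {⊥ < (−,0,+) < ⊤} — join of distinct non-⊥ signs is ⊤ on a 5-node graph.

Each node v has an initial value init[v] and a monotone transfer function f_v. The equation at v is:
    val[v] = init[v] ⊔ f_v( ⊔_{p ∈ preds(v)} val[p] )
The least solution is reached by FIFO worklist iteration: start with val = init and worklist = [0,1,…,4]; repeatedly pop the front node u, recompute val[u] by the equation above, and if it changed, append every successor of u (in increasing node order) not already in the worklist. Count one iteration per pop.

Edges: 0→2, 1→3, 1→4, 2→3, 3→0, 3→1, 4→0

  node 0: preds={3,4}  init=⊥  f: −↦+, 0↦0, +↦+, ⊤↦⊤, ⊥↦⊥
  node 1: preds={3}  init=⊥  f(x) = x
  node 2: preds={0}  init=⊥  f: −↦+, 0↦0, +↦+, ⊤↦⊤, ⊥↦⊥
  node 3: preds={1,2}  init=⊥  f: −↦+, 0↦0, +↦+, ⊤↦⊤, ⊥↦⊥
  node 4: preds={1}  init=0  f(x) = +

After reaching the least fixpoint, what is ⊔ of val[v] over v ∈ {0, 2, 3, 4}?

⊤

Worklist (14 pops):
  #1 pop 0: in=0 → 0 (was ⊥); enqueue []
  #2 pop 1: in=⊥ → ⊥ (no change)
  #3 pop 2: in=0 → 0 (was ⊥); enqueue []
  #4 pop 3: in=0 → 0 (was ⊥); enqueue [0,1]
  #5 pop 4: in=⊥ → ⊤ (was 0); enqueue []
  #6 pop 0: in=⊤ → ⊤ (was 0); enqueue [2]
  #7 pop 1: in=0 → 0 (was ⊥); enqueue [3,4]
  #8 pop 2: in=⊤ → ⊤ (was 0); enqueue []
  #9 pop 3: in=⊤ → ⊤ (was 0); enqueue [0,1]
  #10 pop 4: in=0 → ⊤ (no change)
  #11 pop 0: in=⊤ → ⊤ (no change)
  #12 pop 1: in=⊤ → ⊤ (was 0); enqueue [3,4]
  #13 pop 3: in=⊤ → ⊤ (no change)
  #14 pop 4: in=⊤ → ⊤ (no change)

Fixpoint:
  val[0] = ⊤
  val[1] = ⊤
  val[2] = ⊤
  val[3] = ⊤
  val[4] = ⊤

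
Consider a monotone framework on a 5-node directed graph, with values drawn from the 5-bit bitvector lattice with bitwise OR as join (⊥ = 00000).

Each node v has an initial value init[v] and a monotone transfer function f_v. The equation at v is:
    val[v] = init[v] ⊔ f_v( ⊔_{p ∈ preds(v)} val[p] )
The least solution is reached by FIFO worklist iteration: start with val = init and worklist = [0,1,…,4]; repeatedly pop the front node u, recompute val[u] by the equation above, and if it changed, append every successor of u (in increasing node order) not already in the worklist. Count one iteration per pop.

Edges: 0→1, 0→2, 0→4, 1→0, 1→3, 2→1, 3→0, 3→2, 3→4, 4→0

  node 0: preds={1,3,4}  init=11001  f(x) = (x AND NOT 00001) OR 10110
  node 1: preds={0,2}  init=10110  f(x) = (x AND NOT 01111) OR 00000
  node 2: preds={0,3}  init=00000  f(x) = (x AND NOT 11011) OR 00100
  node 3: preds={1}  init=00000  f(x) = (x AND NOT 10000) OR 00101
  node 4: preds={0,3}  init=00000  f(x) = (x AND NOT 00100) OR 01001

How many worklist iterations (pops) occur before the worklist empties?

8

Worklist (8 pops):
  #1 pop 0: in=10110 → 11111 (was 11001); enqueue []
  #2 pop 1: in=11111 → 10110 (no change)
  #3 pop 2: in=11111 → 00100 (was 00000); enqueue [1]
  #4 pop 3: in=10110 → 00111 (was 00000); enqueue [0,2]
  #5 pop 4: in=11111 → 11011 (was 00000); enqueue []
  #6 pop 1: in=11111 → 10110 (no change)
  #7 pop 0: in=11111 → 11111 (no change)
  #8 pop 2: in=11111 → 00100 (no change)

Fixpoint:
  val[0] = 11111
  val[1] = 10110
  val[2] = 00100
  val[3] = 00111
  val[4] = 11011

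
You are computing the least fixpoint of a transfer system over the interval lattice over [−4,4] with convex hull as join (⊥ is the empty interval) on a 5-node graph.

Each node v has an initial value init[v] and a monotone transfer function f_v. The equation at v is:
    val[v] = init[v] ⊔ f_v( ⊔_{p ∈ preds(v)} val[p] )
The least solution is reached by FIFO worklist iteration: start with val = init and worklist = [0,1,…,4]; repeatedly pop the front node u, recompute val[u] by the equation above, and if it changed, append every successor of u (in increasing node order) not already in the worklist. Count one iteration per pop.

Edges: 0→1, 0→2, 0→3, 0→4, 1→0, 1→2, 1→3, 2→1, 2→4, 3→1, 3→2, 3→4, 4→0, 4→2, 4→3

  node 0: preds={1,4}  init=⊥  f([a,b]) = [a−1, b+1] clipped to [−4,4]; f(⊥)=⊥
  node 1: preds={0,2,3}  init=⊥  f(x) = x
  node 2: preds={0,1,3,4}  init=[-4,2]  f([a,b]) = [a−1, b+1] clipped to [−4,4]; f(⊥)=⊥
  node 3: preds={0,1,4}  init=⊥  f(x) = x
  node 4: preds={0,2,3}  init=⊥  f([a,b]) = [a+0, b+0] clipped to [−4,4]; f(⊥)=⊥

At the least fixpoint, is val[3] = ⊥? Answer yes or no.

Iteration log — 14 steps:
  step 1. node 0  ⊔preds=⊥  new=⊥  stable
  step 2. node 1  ⊔preds=[-4,2]  new=[-4,2]  old=⊥  +wl: 0
  step 3. node 2  ⊔preds=[-4,2]  new=[-4,3]  old=[-4,2]  +wl: 1
  step 4. node 3  ⊔preds=[-4,2]  new=[-4,2]  old=⊥  +wl: 2
  step 5. node 4  ⊔preds=[-4,3]  new=[-4,3]  old=⊥  +wl: 3
  step 6. node 0  ⊔preds=[-4,3]  new=[-4,4]  old=⊥  +wl: 4
  step 7. node 1  ⊔preds=[-4,4]  new=[-4,4]  old=[-4,2]  +wl: 0
  step 8. node 2  ⊔preds=[-4,4]  new=[-4,4]  old=[-4,3]  +wl: 1
  step 9. node 3  ⊔preds=[-4,4]  new=[-4,4]  old=[-4,2]  +wl: 2
  step 10. node 4  ⊔preds=[-4,4]  new=[-4,4]  old=[-4,3]  +wl: 3
  step 11. node 0  ⊔preds=[-4,4]  new=[-4,4]  stable
  step 12. node 1  ⊔preds=[-4,4]  new=[-4,4]  stable
  step 13. node 2  ⊔preds=[-4,4]  new=[-4,4]  stable
  step 14. node 3  ⊔preds=[-4,4]  new=[-4,4]  stable

Least fixpoint reached:
  node 0: [-4,4]
  node 1: [-4,4]
  node 2: [-4,4]
  node 3: [-4,4]
  node 4: [-4,4]

no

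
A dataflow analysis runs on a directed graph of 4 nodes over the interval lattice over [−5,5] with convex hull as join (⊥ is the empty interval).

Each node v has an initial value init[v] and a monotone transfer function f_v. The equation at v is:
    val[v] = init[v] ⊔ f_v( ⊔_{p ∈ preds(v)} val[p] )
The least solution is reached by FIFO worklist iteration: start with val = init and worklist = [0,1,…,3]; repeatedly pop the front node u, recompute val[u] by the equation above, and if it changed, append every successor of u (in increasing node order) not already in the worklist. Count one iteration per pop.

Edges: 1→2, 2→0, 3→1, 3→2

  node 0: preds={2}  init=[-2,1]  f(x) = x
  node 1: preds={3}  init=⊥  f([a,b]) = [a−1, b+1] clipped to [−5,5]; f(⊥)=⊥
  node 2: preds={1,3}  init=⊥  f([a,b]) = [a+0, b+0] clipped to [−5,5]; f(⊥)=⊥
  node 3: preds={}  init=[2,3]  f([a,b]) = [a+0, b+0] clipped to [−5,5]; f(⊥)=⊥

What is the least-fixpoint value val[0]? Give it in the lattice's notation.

Worklist (5 pops):
  #1 pop 0: in=⊥ → [-2,1] (no change)
  #2 pop 1: in=[2,3] → [1,4] (was ⊥); enqueue []
  #3 pop 2: in=[1,4] → [1,4] (was ⊥); enqueue [0]
  #4 pop 3: in=⊥ → [2,3] (no change)
  #5 pop 0: in=[1,4] → [-2,4] (was [-2,1]); enqueue []

Fixpoint:
  val[0] = [-2,4]
  val[1] = [1,4]
  val[2] = [1,4]
  val[3] = [2,3]

[-2,4]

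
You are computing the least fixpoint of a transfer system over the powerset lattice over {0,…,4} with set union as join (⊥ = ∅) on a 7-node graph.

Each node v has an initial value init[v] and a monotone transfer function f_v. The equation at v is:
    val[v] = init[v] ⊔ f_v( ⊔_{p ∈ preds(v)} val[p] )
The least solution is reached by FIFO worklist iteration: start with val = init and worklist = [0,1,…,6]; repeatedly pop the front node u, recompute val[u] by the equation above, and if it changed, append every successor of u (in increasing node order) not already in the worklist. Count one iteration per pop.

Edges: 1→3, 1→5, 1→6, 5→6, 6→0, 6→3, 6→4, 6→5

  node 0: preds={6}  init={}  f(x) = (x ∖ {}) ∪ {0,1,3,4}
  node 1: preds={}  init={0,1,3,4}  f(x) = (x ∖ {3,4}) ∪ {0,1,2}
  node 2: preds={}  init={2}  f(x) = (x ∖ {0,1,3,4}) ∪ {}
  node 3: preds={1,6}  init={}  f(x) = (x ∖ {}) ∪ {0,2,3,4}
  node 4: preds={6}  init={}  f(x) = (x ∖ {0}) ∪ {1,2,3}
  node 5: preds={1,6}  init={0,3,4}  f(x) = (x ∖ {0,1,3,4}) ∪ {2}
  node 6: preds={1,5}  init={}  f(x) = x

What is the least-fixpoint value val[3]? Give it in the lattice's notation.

{0,1,2,3,4}

Worklist (11 pops):
  #1 pop 0: in={} → {0,1,3,4} (was {}); enqueue []
  #2 pop 1: in={} → {0,1,2,3,4} (was {0,1,3,4}); enqueue []
  #3 pop 2: in={} → {2} (no change)
  #4 pop 3: in={0,1,2,3,4} → {0,1,2,3,4} (was {}); enqueue []
  #5 pop 4: in={} → {1,2,3} (was {}); enqueue []
  #6 pop 5: in={0,1,2,3,4} → {0,2,3,4} (was {0,3,4}); enqueue []
  #7 pop 6: in={0,1,2,3,4} → {0,1,2,3,4} (was {}); enqueue [0,3,4,5]
  #8 pop 0: in={0,1,2,3,4} → {0,1,2,3,4} (was {0,1,3,4}); enqueue []
  #9 pop 3: in={0,1,2,3,4} → {0,1,2,3,4} (no change)
  #10 pop 4: in={0,1,2,3,4} → {1,2,3,4} (was {1,2,3}); enqueue []
  #11 pop 5: in={0,1,2,3,4} → {0,2,3,4} (no change)

Fixpoint:
  val[0] = {0,1,2,3,4}
  val[1] = {0,1,2,3,4}
  val[2] = {2}
  val[3] = {0,1,2,3,4}
  val[4] = {1,2,3,4}
  val[5] = {0,2,3,4}
  val[6] = {0,1,2,3,4}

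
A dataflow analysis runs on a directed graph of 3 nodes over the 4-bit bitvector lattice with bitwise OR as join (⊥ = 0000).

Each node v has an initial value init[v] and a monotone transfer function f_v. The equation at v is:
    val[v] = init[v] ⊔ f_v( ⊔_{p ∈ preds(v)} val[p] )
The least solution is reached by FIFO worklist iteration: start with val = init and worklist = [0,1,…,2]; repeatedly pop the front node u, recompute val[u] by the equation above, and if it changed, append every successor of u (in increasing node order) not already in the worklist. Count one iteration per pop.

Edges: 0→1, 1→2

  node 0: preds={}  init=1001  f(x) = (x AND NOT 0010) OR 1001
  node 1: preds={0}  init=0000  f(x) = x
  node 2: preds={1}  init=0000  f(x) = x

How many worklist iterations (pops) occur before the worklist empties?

3

Trace (3 dequeues):
  [1] u=0 | in 0000 | out 1001 | ==
  [2] u=1 | in 1001 | out 1001 | prev 0000 | push {}
  [3] u=2 | in 1001 | out 1001 | prev 0000 | push {}

Converged values:
  [0] 1001
  [1] 1001
  [2] 1001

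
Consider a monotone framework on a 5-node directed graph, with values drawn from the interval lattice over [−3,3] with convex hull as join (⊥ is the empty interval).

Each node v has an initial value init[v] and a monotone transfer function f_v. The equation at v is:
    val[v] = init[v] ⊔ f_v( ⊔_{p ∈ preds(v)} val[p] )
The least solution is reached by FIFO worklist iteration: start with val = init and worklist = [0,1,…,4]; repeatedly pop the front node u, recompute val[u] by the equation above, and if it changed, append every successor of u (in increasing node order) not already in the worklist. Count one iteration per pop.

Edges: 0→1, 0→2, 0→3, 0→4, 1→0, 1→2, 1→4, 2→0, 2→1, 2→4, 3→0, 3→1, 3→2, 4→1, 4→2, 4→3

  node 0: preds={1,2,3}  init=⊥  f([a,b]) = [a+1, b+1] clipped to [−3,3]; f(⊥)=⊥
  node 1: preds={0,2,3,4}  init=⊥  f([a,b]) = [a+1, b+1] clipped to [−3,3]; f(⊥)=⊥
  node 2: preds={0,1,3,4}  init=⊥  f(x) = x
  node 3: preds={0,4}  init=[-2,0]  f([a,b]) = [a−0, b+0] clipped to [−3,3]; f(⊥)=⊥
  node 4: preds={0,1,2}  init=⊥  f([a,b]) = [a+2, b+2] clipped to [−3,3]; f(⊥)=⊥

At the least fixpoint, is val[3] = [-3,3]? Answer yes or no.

Worklist (13 pops):
  #1 pop 0: in=[-2,0] → [-1,1] (was ⊥); enqueue []
  #2 pop 1: in=[-2,1] → [-1,2] (was ⊥); enqueue [0]
  #3 pop 2: in=[-2,2] → [-2,2] (was ⊥); enqueue [1]
  #4 pop 3: in=[-1,1] → [-2,1] (was [-2,0]); enqueue [2]
  #5 pop 4: in=[-2,2] → [0,3] (was ⊥); enqueue [3]
  #6 pop 0: in=[-2,2] → [-1,3] (was [-1,1]); enqueue [4]
  #7 pop 1: in=[-2,3] → [-1,3] (was [-1,2]); enqueue [0]
  #8 pop 2: in=[-2,3] → [-2,3] (was [-2,2]); enqueue [1]
  #9 pop 3: in=[-1,3] → [-2,3] (was [-2,1]); enqueue [2]
  #10 pop 4: in=[-2,3] → [0,3] (no change)
  #11 pop 0: in=[-2,3] → [-1,3] (no change)
  #12 pop 1: in=[-2,3] → [-1,3] (no change)
  #13 pop 2: in=[-2,3] → [-2,3] (no change)

Fixpoint:
  val[0] = [-1,3]
  val[1] = [-1,3]
  val[2] = [-2,3]
  val[3] = [-2,3]
  val[4] = [0,3]

no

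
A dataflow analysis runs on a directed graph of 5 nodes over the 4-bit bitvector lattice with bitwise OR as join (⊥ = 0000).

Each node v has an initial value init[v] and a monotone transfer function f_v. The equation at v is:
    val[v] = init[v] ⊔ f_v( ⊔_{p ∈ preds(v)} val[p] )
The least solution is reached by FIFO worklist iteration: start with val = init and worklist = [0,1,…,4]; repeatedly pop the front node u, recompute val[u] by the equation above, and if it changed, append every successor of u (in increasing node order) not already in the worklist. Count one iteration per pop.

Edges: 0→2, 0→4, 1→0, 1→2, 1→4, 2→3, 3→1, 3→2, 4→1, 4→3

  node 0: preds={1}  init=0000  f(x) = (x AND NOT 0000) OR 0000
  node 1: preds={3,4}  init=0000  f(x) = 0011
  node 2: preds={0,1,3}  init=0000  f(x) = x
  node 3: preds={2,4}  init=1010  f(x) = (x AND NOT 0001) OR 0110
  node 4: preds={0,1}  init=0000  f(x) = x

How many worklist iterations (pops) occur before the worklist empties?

Iteration log — 10 steps:
  step 1. node 0  ⊔preds=0000  new=0000  stable
  step 2. node 1  ⊔preds=1010  new=0011  old=0000  +wl: 0
  step 3. node 2  ⊔preds=1011  new=1011  old=0000  +wl: 
  step 4. node 3  ⊔preds=1011  new=1110  old=1010  +wl: 1,2
  step 5. node 4  ⊔preds=0011  new=0011  old=0000  +wl: 3
  step 6. node 0  ⊔preds=0011  new=0011  old=0000  +wl: 4
  step 7. node 1  ⊔preds=1111  new=0011  stable
  step 8. node 2  ⊔preds=1111  new=1111  old=1011  +wl: 
  step 9. node 3  ⊔preds=1111  new=1110  stable
  step 10. node 4  ⊔preds=0011  new=0011  stable

Least fixpoint reached:
  node 0: 0011
  node 1: 0011
  node 2: 1111
  node 3: 1110
  node 4: 0011

10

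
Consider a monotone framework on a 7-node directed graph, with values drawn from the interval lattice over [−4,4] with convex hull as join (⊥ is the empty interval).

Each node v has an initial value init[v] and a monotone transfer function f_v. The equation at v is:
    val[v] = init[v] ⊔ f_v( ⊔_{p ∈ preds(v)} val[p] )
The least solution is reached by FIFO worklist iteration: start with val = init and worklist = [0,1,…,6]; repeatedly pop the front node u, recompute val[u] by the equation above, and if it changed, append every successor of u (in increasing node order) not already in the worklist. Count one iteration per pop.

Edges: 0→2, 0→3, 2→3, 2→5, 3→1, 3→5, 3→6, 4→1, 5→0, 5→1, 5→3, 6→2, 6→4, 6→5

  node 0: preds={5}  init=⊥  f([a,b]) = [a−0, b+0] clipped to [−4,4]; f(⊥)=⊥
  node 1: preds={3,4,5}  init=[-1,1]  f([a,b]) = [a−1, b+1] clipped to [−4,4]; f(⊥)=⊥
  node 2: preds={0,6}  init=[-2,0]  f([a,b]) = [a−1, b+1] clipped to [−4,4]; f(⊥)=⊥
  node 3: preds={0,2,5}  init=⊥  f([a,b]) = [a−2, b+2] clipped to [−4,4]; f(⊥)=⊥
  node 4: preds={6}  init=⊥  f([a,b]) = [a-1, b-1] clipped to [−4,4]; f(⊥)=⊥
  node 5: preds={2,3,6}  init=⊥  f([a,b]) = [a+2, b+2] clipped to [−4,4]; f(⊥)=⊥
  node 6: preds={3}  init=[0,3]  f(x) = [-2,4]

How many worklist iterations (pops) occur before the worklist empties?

Trace (15 dequeues):
  [1] u=0 | in ⊥ | out ⊥ | ==
  [2] u=1 | in ⊥ | out [-1,1] | ==
  [3] u=2 | in [0,3] | out [-2,4] | prev [-2,0] | push {}
  [4] u=3 | in [-2,4] | out [-4,4] | prev ⊥ | push {1}
  [5] u=4 | in [0,3] | out [-1,2] | prev ⊥ | push {}
  [6] u=5 | in [-4,4] | out [-2,4] | prev ⊥ | push {0,3}
  [7] u=6 | in [-4,4] | out [-2,4] | prev [0,3] | push {2,4,5}
  [8] u=1 | in [-4,4] | out [-4,4] | prev [-1,1] | push {}
  [9] u=0 | in [-2,4] | out [-2,4] | prev ⊥ | push {}
  [10] u=3 | in [-2,4] | out [-4,4] | ==
  [11] u=2 | in [-2,4] | out [-3,4] | prev [-2,4] | push {3}
  [12] u=4 | in [-2,4] | out [-3,3] | prev [-1,2] | push {1}
  [13] u=5 | in [-4,4] | out [-2,4] | ==
  [14] u=3 | in [-3,4] | out [-4,4] | ==
  [15] u=1 | in [-4,4] | out [-4,4] | ==

Converged values:
  [0] [-2,4]
  [1] [-4,4]
  [2] [-3,4]
  [3] [-4,4]
  [4] [-3,3]
  [5] [-2,4]
  [6] [-2,4]

15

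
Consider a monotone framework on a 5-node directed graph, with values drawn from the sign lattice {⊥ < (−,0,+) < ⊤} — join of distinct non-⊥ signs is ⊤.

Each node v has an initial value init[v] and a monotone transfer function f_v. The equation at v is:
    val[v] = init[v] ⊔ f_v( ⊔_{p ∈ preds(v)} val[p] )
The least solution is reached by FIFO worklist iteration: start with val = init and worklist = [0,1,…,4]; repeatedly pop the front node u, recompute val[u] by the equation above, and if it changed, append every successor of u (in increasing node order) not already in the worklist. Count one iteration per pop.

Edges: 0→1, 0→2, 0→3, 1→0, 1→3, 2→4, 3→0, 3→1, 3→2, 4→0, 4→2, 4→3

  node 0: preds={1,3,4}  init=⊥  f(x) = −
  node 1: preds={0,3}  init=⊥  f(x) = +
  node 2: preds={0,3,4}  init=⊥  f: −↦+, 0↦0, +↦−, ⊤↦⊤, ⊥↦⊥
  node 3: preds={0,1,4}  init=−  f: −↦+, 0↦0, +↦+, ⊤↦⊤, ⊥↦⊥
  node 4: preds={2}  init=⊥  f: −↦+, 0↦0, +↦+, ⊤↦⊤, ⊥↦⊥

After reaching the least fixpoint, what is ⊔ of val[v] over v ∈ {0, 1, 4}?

Worklist (13 pops):
  #1 pop 0: in=− → − (was ⊥); enqueue []
  #2 pop 1: in=− → + (was ⊥); enqueue [0]
  #3 pop 2: in=− → + (was ⊥); enqueue []
  #4 pop 3: in=⊤ → ⊤ (was −); enqueue [1,2]
  #5 pop 4: in=+ → + (was ⊥); enqueue [3]
  #6 pop 0: in=⊤ → − (no change)
  #7 pop 1: in=⊤ → + (no change)
  #8 pop 2: in=⊤ → ⊤ (was +); enqueue [4]
  #9 pop 3: in=⊤ → ⊤ (no change)
  #10 pop 4: in=⊤ → ⊤ (was +); enqueue [0,2,3]
  #11 pop 0: in=⊤ → − (no change)
  #12 pop 2: in=⊤ → ⊤ (no change)
  #13 pop 3: in=⊤ → ⊤ (no change)

Fixpoint:
  val[0] = −
  val[1] = +
  val[2] = ⊤
  val[3] = ⊤
  val[4] = ⊤

⊤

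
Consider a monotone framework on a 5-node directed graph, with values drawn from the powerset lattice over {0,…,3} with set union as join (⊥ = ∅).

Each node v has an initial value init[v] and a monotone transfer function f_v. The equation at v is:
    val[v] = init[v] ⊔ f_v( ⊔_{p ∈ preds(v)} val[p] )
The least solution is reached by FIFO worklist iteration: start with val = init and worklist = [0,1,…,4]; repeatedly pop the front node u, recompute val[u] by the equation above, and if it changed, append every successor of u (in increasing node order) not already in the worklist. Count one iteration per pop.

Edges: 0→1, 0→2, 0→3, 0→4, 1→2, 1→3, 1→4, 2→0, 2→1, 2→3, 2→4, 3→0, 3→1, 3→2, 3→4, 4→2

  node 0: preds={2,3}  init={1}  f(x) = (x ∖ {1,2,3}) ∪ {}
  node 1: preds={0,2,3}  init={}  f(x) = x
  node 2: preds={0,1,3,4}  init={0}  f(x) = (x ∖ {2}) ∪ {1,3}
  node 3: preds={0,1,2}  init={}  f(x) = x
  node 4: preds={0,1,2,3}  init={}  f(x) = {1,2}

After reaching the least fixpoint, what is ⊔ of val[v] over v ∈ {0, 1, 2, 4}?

{0,1,2,3}

Iteration log — 10 steps:
  step 1. node 0  ⊔preds={0}  new={0,1}  old={1}  +wl: 
  step 2. node 1  ⊔preds={0,1}  new={0,1}  old={}  +wl: 
  step 3. node 2  ⊔preds={0,1}  new={0,1,3}  old={0}  +wl: 0,1
  step 4. node 3  ⊔preds={0,1,3}  new={0,1,3}  old={}  +wl: 2
  step 5. node 4  ⊔preds={0,1,3}  new={1,2}  old={}  +wl: 
  step 6. node 0  ⊔preds={0,1,3}  new={0,1}  stable
  step 7. node 1  ⊔preds={0,1,3}  new={0,1,3}  old={0,1}  +wl: 3,4
  step 8. node 2  ⊔preds={0,1,2,3}  new={0,1,3}  stable
  step 9. node 3  ⊔preds={0,1,3}  new={0,1,3}  stable
  step 10. node 4  ⊔preds={0,1,3}  new={1,2}  stable

Least fixpoint reached:
  node 0: {0,1}
  node 1: {0,1,3}
  node 2: {0,1,3}
  node 3: {0,1,3}
  node 4: {1,2}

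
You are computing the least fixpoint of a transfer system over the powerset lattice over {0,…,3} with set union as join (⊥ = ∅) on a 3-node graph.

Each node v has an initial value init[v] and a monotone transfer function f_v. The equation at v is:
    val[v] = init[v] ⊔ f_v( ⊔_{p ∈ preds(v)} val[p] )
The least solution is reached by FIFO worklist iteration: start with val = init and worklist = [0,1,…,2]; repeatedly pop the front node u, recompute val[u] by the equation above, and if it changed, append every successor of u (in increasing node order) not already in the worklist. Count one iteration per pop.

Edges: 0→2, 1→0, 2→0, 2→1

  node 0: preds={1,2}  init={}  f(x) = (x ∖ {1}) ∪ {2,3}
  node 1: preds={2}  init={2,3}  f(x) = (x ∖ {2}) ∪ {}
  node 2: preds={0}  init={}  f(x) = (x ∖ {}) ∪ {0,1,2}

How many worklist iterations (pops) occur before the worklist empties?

Trace (7 dequeues):
  [1] u=0 | in {2,3} | out {2,3} | prev {} | push {}
  [2] u=1 | in {} | out {2,3} | ==
  [3] u=2 | in {2,3} | out {0,1,2,3} | prev {} | push {0,1}
  [4] u=0 | in {0,1,2,3} | out {0,2,3} | prev {2,3} | push {2}
  [5] u=1 | in {0,1,2,3} | out {0,1,2,3} | prev {2,3} | push {0}
  [6] u=2 | in {0,2,3} | out {0,1,2,3} | ==
  [7] u=0 | in {0,1,2,3} | out {0,2,3} | ==

Converged values:
  [0] {0,2,3}
  [1] {0,1,2,3}
  [2] {0,1,2,3}

7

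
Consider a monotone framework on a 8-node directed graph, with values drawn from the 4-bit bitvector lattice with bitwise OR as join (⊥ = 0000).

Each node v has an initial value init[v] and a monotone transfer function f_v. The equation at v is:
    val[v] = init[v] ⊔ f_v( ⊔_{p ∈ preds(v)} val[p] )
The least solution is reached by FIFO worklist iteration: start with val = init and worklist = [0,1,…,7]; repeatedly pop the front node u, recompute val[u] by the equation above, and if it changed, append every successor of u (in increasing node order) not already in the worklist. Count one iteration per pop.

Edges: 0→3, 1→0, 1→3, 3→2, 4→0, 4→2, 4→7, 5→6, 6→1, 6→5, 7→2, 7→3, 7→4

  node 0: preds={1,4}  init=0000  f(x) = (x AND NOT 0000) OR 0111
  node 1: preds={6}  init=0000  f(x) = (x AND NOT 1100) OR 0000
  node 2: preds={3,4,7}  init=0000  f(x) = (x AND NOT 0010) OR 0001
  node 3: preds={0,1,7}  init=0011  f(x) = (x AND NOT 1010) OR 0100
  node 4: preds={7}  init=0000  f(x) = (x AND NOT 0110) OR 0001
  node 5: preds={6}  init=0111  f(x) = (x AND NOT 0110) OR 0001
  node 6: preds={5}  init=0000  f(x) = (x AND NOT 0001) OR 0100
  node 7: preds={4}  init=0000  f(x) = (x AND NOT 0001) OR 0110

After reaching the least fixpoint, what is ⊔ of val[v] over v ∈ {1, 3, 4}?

0111

Worklist (15 pops):
  #1 pop 0: in=0000 → 0111 (was 0000); enqueue []
  #2 pop 1: in=0000 → 0000 (no change)
  #3 pop 2: in=0011 → 0001 (was 0000); enqueue []
  #4 pop 3: in=0111 → 0111 (was 0011); enqueue [2]
  #5 pop 4: in=0000 → 0001 (was 0000); enqueue [0]
  #6 pop 5: in=0000 → 0111 (no change)
  #7 pop 6: in=0111 → 0110 (was 0000); enqueue [1,5]
  #8 pop 7: in=0001 → 0110 (was 0000); enqueue [3,4]
  #9 pop 2: in=0111 → 0101 (was 0001); enqueue []
  #10 pop 0: in=0001 → 0111 (no change)
  #11 pop 1: in=0110 → 0010 (was 0000); enqueue [0]
  #12 pop 5: in=0110 → 0111 (no change)
  #13 pop 3: in=0111 → 0111 (no change)
  #14 pop 4: in=0110 → 0001 (no change)
  #15 pop 0: in=0011 → 0111 (no change)

Fixpoint:
  val[0] = 0111
  val[1] = 0010
  val[2] = 0101
  val[3] = 0111
  val[4] = 0001
  val[5] = 0111
  val[6] = 0110
  val[7] = 0110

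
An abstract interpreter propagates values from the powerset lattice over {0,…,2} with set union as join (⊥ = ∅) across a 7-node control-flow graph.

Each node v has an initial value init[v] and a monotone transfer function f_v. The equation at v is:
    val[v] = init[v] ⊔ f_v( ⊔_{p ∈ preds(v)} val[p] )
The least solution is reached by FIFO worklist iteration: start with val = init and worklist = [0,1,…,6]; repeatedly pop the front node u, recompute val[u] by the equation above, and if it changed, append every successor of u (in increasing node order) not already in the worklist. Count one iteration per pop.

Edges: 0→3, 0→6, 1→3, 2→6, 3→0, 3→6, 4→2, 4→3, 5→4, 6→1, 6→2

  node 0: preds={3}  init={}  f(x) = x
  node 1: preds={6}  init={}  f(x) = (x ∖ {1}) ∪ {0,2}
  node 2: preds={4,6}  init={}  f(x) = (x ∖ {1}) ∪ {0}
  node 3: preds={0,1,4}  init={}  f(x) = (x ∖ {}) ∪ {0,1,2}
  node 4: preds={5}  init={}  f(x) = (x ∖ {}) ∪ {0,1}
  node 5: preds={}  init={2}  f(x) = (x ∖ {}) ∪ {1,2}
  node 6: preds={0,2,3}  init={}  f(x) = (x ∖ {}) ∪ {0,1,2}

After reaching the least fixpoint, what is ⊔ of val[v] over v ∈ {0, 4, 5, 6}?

Trace (13 dequeues):
  [1] u=0 | in {} | out {} | ==
  [2] u=1 | in {} | out {0,2} | prev {} | push {}
  [3] u=2 | in {} | out {0} | prev {} | push {}
  [4] u=3 | in {0,2} | out {0,1,2} | prev {} | push {0}
  [5] u=4 | in {2} | out {0,1,2} | prev {} | push {2,3}
  [6] u=5 | in {} | out {1,2} | prev {2} | push {4}
  [7] u=6 | in {0,1,2} | out {0,1,2} | prev {} | push {1}
  [8] u=0 | in {0,1,2} | out {0,1,2} | prev {} | push {6}
  [9] u=2 | in {0,1,2} | out {0,2} | prev {0} | push {}
  [10] u=3 | in {0,1,2} | out {0,1,2} | ==
  [11] u=4 | in {1,2} | out {0,1,2} | ==
  [12] u=1 | in {0,1,2} | out {0,2} | ==
  [13] u=6 | in {0,1,2} | out {0,1,2} | ==

Converged values:
  [0] {0,1,2}
  [1] {0,2}
  [2] {0,2}
  [3] {0,1,2}
  [4] {0,1,2}
  [5] {1,2}
  [6] {0,1,2}

{0,1,2}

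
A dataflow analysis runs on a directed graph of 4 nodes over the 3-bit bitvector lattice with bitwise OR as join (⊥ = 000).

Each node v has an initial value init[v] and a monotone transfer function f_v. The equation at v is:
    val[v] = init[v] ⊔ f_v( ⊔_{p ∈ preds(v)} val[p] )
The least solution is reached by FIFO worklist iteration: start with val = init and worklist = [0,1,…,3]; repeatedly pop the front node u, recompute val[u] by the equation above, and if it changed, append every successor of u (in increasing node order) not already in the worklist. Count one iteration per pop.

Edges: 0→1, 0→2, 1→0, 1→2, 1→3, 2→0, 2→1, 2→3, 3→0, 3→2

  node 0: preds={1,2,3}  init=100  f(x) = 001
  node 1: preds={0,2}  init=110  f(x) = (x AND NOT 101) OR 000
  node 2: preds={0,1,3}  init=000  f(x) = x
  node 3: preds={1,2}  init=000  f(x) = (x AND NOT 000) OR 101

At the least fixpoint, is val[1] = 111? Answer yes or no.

Trace (7 dequeues):
  [1] u=0 | in 110 | out 101 | prev 100 | push {}
  [2] u=1 | in 101 | out 110 | ==
  [3] u=2 | in 111 | out 111 | prev 000 | push {0,1}
  [4] u=3 | in 111 | out 111 | prev 000 | push {2}
  [5] u=0 | in 111 | out 101 | ==
  [6] u=1 | in 111 | out 110 | ==
  [7] u=2 | in 111 | out 111 | ==

Converged values:
  [0] 101
  [1] 110
  [2] 111
  [3] 111

no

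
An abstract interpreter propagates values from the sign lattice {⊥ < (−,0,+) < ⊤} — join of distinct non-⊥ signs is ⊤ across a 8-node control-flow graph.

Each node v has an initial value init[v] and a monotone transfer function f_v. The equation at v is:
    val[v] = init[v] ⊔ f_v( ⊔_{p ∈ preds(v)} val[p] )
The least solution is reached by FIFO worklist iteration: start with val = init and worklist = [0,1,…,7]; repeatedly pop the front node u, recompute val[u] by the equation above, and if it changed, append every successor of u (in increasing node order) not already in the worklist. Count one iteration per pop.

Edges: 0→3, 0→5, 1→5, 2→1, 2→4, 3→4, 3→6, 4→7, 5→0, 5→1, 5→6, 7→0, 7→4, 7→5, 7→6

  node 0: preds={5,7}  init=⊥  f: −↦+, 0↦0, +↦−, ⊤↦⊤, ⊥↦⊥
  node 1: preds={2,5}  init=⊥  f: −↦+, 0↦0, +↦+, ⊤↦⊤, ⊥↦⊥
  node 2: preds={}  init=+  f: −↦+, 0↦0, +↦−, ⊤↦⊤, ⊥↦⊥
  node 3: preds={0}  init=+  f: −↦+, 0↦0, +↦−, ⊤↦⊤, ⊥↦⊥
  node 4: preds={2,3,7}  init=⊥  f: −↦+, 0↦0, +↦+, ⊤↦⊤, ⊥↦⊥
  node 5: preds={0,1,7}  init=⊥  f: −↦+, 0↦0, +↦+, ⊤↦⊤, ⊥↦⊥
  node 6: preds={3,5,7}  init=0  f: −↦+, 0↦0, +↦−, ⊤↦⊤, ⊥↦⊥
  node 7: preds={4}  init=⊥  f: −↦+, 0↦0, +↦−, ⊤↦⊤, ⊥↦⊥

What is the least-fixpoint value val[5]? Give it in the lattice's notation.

Worklist (20 pops):
  #1 pop 0: in=⊥ → ⊥ (no change)
  #2 pop 1: in=+ → + (was ⊥); enqueue []
  #3 pop 2: in=⊥ → + (no change)
  #4 pop 3: in=⊥ → + (no change)
  #5 pop 4: in=+ → + (was ⊥); enqueue []
  #6 pop 5: in=+ → + (was ⊥); enqueue [0,1]
  #7 pop 6: in=+ → ⊤ (was 0); enqueue []
  #8 pop 7: in=+ → − (was ⊥); enqueue [4,5,6]
  #9 pop 0: in=⊤ → ⊤ (was ⊥); enqueue [3]
  #10 pop 1: in=+ → + (no change)
  #11 pop 4: in=⊤ → ⊤ (was +); enqueue [7]
  #12 pop 5: in=⊤ → ⊤ (was +); enqueue [0,1]
  #13 pop 6: in=⊤ → ⊤ (no change)
  #14 pop 3: in=⊤ → ⊤ (was +); enqueue [4,6]
  #15 pop 7: in=⊤ → ⊤ (was −); enqueue [5]
  #16 pop 0: in=⊤ → ⊤ (no change)
  #17 pop 1: in=⊤ → ⊤ (was +); enqueue []
  #18 pop 4: in=⊤ → ⊤ (no change)
  #19 pop 6: in=⊤ → ⊤ (no change)
  #20 pop 5: in=⊤ → ⊤ (no change)

Fixpoint:
  val[0] = ⊤
  val[1] = ⊤
  val[2] = +
  val[3] = ⊤
  val[4] = ⊤
  val[5] = ⊤
  val[6] = ⊤
  val[7] = ⊤

⊤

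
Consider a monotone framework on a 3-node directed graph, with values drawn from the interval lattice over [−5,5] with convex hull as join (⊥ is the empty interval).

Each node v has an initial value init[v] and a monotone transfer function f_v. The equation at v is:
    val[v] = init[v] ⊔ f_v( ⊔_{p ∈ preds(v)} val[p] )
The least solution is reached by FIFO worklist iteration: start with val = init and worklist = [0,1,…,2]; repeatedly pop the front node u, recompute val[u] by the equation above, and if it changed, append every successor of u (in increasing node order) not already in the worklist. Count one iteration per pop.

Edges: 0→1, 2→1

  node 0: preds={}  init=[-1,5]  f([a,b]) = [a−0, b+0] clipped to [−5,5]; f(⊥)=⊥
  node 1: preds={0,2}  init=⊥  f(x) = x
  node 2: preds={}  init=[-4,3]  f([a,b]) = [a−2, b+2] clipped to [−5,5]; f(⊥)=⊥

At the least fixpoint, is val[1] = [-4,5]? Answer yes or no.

Worklist (3 pops):
  #1 pop 0: in=⊥ → [-1,5] (no change)
  #2 pop 1: in=[-4,5] → [-4,5] (was ⊥); enqueue []
  #3 pop 2: in=⊥ → [-4,3] (no change)

Fixpoint:
  val[0] = [-1,5]
  val[1] = [-4,5]
  val[2] = [-4,3]

yes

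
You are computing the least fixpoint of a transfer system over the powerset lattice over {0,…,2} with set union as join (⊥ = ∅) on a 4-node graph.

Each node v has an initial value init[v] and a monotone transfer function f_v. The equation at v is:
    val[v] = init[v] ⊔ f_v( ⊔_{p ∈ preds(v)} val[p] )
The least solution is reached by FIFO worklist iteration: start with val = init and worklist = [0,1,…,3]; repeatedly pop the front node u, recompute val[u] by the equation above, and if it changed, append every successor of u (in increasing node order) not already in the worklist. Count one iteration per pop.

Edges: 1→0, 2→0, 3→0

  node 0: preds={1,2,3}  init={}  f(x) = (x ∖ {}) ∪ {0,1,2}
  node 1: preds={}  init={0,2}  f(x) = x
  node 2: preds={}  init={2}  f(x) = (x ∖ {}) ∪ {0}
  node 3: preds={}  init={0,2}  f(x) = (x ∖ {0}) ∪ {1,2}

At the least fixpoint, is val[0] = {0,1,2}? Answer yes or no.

Iteration log — 5 steps:
  step 1. node 0  ⊔preds={0,2}  new={0,1,2}  old={}  +wl: 
  step 2. node 1  ⊔preds={}  new={0,2}  stable
  step 3. node 2  ⊔preds={}  new={0,2}  old={2}  +wl: 0
  step 4. node 3  ⊔preds={}  new={0,1,2}  old={0,2}  +wl: 
  step 5. node 0  ⊔preds={0,1,2}  new={0,1,2}  stable

Least fixpoint reached:
  node 0: {0,1,2}
  node 1: {0,2}
  node 2: {0,2}
  node 3: {0,1,2}

yes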